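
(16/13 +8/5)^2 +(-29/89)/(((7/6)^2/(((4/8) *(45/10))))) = 7.47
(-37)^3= -50653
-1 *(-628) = 628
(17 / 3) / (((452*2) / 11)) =187 / 2712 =0.07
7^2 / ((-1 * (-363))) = 49 / 363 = 0.13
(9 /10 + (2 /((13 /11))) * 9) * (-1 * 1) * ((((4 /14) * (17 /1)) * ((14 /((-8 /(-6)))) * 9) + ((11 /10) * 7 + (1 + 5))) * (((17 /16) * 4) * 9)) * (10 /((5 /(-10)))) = 1516615407 /260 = 5833136.18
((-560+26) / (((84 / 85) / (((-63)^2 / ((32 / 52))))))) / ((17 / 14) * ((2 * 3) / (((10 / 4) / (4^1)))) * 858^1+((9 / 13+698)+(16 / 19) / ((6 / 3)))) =-482059161675 / 1480154288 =-325.68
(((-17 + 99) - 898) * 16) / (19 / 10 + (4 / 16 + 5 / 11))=-957440 / 191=-5012.77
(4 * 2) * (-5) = -40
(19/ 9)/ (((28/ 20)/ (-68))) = -6460/ 63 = -102.54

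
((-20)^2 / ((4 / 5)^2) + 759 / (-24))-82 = 4091 / 8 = 511.38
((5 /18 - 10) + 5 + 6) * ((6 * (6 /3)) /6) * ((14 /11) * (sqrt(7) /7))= 46 * sqrt(7) /99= 1.23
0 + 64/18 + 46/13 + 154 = 18848/117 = 161.09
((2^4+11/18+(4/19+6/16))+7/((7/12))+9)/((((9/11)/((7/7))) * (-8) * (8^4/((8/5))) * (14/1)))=-0.00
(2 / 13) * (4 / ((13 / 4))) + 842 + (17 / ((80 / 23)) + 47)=12087919 / 13520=894.08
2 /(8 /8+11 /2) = 4 /13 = 0.31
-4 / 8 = -1 / 2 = -0.50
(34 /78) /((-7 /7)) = -17 /39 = -0.44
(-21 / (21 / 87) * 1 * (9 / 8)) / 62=-1.58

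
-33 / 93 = -11 / 31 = -0.35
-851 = -851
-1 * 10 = -10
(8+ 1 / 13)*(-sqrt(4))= -210 / 13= -16.15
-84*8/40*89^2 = -665364/5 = -133072.80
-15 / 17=-0.88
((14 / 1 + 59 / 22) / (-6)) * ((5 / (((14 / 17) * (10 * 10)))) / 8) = -6239 / 295680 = -0.02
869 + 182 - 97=954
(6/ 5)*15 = 18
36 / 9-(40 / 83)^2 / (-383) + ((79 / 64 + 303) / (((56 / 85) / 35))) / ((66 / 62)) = 677030538005983 / 44579876352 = 15186.91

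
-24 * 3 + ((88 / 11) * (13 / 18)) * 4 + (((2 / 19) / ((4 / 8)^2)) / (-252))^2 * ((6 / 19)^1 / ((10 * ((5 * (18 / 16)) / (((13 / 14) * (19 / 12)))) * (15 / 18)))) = -183877154896 / 3761123625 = -48.89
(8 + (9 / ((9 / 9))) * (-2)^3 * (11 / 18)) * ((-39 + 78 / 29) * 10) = 379080 / 29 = 13071.72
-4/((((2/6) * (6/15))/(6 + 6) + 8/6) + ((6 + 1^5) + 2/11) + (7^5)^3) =-3960/4700085894852011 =-0.00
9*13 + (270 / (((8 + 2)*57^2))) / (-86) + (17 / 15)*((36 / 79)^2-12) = 100400838671 / 968790430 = 103.64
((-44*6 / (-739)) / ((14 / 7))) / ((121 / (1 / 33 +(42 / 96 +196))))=103735 / 357676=0.29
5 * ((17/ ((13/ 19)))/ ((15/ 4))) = 1292/ 39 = 33.13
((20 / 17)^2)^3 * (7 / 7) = 2.65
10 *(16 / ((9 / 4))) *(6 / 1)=1280 / 3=426.67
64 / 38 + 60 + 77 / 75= 89363 / 1425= 62.71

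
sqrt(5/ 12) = sqrt(15)/ 6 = 0.65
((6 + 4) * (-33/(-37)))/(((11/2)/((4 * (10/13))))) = 2400/481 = 4.99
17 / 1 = 17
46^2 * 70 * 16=2369920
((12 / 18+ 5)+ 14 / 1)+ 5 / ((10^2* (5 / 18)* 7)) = 19.69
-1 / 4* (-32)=8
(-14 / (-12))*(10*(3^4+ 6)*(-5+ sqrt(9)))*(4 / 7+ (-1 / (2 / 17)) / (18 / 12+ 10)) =7830 / 23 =340.43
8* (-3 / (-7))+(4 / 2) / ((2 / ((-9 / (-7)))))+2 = 47 / 7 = 6.71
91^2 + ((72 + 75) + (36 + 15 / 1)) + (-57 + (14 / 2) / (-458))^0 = 8480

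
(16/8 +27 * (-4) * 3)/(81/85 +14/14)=-13685/83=-164.88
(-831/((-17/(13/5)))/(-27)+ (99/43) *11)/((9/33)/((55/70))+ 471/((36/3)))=328269128/630432675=0.52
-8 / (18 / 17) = -68 / 9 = -7.56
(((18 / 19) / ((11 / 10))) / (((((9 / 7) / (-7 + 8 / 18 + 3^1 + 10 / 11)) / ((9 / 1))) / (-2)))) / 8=9170 / 2299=3.99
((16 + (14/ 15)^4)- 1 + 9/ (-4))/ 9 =2735539/ 1822500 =1.50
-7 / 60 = -0.12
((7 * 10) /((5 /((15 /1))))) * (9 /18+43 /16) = 5355 /8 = 669.38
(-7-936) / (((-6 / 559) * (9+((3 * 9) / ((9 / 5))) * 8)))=12259 / 18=681.06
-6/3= -2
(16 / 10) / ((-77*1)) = -0.02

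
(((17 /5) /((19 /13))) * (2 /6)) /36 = 221 /10260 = 0.02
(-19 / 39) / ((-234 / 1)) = 19 / 9126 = 0.00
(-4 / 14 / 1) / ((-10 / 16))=0.46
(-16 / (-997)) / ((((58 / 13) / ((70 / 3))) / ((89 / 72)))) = 80990 / 780651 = 0.10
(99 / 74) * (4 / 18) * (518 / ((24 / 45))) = 1155 / 4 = 288.75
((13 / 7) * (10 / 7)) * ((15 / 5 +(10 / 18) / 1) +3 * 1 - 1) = 6500 / 441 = 14.74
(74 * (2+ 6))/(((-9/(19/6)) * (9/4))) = -22496/243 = -92.58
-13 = -13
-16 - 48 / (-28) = -14.29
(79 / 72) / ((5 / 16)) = 158 / 45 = 3.51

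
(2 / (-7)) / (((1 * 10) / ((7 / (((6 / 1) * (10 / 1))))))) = -1 / 300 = -0.00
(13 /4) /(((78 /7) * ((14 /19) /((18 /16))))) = 57 /128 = 0.45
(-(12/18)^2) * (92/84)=-92/189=-0.49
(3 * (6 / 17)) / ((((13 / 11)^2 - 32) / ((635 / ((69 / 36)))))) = -16596360 / 1447873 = -11.46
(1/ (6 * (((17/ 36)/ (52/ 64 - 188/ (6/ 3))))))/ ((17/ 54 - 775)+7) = 120771/ 2818940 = 0.04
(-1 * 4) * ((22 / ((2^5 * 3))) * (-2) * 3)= 5.50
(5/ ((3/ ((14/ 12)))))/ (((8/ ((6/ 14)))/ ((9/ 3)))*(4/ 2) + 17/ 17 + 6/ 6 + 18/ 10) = 175/ 1462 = 0.12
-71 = -71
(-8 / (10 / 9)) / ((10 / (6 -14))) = 144 / 25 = 5.76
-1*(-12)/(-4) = -3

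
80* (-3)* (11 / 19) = -2640 / 19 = -138.95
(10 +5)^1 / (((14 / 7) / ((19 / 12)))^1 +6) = 95 / 46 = 2.07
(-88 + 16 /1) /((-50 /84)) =3024 /25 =120.96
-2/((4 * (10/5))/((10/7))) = -5/14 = -0.36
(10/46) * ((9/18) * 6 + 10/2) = 40/23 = 1.74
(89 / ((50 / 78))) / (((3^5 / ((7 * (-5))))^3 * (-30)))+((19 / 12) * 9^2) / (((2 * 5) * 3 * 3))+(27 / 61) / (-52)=651004797277 / 455147330040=1.43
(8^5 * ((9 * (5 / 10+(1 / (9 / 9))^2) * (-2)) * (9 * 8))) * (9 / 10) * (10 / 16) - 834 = -35832642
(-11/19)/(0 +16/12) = -33/76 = -0.43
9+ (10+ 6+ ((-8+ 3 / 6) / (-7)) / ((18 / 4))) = 530 / 21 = 25.24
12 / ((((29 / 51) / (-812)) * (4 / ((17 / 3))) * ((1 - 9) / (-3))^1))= -18207 / 2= -9103.50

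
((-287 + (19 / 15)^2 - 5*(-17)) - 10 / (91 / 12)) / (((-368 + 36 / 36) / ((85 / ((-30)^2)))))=70211683 / 1352578500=0.05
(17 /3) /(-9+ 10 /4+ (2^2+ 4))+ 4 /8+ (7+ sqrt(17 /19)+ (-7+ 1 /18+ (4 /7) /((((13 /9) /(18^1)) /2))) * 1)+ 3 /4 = sqrt(323) /19+ 21103 /1092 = 20.27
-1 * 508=-508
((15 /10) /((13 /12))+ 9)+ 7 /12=1711 /156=10.97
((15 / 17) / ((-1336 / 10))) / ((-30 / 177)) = 885 / 22712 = 0.04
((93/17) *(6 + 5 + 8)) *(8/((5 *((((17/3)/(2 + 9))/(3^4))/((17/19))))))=1988712/85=23396.61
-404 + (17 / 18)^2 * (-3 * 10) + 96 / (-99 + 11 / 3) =-3334099 / 7722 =-431.77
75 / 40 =15 / 8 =1.88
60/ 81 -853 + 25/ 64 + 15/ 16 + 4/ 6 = -1469257/ 1728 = -850.26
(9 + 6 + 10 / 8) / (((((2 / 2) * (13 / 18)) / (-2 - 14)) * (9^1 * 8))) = -5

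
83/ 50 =1.66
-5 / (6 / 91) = -455 / 6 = -75.83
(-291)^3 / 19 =-24642171 / 19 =-1296956.37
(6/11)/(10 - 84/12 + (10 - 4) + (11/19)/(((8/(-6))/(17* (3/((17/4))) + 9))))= -152/33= -4.61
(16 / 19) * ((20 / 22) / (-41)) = -160 / 8569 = -0.02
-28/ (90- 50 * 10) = 14/ 205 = 0.07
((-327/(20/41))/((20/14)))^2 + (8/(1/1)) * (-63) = 8787474801/40000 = 219686.87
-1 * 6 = -6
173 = 173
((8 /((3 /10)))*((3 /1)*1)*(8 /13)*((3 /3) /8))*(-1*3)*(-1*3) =720 /13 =55.38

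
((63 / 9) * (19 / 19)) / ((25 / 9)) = 63 / 25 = 2.52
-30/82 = -15/41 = -0.37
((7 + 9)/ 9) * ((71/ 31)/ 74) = 568/ 10323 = 0.06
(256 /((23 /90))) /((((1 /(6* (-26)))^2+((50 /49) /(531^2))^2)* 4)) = 6094578.93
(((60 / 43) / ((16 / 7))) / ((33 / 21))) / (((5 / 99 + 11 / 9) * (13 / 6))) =315 / 2236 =0.14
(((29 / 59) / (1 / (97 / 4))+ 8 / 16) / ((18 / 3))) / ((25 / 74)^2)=1337513 / 73750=18.14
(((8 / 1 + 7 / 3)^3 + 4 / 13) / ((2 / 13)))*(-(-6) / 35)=387391 / 315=1229.81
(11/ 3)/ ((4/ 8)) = 22/ 3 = 7.33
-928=-928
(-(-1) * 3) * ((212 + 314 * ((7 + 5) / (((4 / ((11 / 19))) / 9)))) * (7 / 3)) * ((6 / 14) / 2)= 145929 / 19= 7680.47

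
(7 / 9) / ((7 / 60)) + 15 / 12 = 95 / 12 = 7.92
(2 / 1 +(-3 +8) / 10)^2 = 25 / 4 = 6.25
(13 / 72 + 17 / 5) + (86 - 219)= -129.42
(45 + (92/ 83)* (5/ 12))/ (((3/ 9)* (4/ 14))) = 39620/ 83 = 477.35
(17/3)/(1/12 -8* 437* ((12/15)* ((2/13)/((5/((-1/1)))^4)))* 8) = -2762500/2644303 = -1.04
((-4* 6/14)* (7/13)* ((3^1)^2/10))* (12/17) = -0.59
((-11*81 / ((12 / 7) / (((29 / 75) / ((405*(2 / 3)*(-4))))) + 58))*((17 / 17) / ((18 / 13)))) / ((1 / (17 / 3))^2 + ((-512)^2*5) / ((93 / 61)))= 540147069 / 3413482842898468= 0.00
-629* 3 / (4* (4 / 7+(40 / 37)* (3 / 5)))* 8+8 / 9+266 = -2826.36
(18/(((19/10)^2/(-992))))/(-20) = 89280/361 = 247.31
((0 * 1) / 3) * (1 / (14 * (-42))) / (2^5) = 0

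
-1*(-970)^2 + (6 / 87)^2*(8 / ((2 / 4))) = -791296836 / 841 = -940899.92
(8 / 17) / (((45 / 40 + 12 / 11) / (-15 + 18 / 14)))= -22528 / 7735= -2.91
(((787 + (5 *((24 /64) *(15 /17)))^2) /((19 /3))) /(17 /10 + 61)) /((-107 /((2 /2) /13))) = -6639535 /4643892448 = -0.00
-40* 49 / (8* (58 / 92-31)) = 11270 / 1397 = 8.07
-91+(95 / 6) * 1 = -75.17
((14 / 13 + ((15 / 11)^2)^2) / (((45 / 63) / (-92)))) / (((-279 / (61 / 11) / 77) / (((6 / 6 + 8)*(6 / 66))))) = 237341867812 / 324517765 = 731.37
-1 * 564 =-564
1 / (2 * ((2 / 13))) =13 / 4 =3.25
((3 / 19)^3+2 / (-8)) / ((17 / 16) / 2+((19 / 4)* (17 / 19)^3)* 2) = -54008 / 1610155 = -0.03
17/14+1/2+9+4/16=307/28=10.96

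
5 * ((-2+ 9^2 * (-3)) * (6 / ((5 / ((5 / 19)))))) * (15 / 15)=-7350 / 19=-386.84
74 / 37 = 2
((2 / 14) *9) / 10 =9 / 70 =0.13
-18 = -18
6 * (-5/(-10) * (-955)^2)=2736075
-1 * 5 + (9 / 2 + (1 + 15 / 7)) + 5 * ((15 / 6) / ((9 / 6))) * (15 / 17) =2379 / 238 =10.00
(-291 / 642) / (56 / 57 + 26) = -5529 / 329132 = -0.02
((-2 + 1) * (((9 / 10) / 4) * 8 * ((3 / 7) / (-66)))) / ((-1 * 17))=-9 / 13090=-0.00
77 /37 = 2.08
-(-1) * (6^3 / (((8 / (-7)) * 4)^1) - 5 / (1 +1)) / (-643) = 199 / 2572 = 0.08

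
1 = 1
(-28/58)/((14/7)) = -7/29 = -0.24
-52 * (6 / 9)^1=-104 / 3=-34.67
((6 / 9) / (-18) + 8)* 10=2150 / 27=79.63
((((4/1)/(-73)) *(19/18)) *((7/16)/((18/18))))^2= 17689/27625536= 0.00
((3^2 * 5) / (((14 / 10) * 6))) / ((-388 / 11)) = -825 / 5432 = -0.15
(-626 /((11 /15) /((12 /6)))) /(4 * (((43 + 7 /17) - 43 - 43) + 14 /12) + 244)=-478890 /21967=-21.80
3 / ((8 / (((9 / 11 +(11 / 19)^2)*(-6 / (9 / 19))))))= -1145 / 209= -5.48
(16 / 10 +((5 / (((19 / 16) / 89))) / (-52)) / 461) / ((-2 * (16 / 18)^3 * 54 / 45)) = -54798687 / 58299904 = -0.94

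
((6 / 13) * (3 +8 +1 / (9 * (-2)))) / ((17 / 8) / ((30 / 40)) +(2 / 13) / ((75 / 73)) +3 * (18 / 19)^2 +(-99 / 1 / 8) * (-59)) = 14223400 / 2071867323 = 0.01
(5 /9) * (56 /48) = 35 /54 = 0.65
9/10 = 0.90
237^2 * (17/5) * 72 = 68750856/5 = 13750171.20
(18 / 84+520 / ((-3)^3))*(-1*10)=35995 / 189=190.45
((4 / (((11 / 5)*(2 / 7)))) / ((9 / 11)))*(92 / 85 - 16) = -17752 / 153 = -116.03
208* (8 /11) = 1664 /11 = 151.27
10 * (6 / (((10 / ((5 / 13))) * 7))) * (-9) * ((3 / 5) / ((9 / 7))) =-1.38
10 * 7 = 70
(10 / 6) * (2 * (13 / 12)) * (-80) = -2600 / 9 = -288.89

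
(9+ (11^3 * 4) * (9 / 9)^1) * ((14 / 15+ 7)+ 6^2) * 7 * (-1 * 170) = -836438386 / 3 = -278812795.33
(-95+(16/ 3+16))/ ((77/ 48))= -3536/ 77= -45.92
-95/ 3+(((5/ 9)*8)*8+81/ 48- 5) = 83/ 144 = 0.58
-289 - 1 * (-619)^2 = -383450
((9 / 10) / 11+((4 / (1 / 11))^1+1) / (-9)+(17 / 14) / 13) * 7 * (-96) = 2318208 / 715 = 3242.25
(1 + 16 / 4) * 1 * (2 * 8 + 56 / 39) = 3400 / 39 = 87.18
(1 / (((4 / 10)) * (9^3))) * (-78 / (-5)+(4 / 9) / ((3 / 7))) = 1123 / 19683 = 0.06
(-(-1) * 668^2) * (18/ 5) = 8032032/ 5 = 1606406.40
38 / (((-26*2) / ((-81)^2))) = -124659 / 26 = -4794.58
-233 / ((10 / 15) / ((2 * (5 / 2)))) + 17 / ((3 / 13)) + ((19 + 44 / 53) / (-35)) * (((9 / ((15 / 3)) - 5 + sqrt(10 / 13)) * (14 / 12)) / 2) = -13298567 / 7950 - 1051 * sqrt(130) / 41340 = -1673.07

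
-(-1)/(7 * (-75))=-0.00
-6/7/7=-0.12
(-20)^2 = 400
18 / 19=0.95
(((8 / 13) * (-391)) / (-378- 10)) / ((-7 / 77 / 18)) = -154836 / 1261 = -122.79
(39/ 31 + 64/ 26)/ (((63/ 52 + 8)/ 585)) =3507660/ 14849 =236.22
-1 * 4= -4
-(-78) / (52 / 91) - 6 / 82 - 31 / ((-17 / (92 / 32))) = 789949 / 5576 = 141.67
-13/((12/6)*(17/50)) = -19.12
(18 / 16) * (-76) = -171 / 2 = -85.50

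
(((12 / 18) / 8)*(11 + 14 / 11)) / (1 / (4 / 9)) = 5 / 11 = 0.45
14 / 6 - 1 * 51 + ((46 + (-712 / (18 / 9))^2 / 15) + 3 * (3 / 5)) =42241 / 5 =8448.20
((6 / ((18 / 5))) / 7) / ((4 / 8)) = 10 / 21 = 0.48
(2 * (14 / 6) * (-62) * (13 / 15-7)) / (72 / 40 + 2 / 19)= 1517264 / 1629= 931.41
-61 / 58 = -1.05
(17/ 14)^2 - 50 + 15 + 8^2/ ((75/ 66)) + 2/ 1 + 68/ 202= 12437393/ 494900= 25.13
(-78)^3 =-474552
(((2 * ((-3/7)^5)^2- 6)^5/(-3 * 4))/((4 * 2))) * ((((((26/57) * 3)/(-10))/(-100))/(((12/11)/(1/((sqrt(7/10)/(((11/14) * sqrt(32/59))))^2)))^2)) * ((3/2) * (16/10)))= 17886851291833914493222198727941372908487349683339776/349854829731965324438194556481881999278707278614413475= 0.05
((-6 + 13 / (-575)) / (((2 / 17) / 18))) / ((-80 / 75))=1589517 / 1840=863.87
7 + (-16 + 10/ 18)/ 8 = 365/ 72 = 5.07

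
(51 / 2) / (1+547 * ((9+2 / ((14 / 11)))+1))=357 / 88628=0.00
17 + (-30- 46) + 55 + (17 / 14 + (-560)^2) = 4390361 / 14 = 313597.21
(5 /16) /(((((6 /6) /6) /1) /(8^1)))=15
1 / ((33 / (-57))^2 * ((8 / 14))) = 2527 / 484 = 5.22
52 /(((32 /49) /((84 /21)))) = 637 /2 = 318.50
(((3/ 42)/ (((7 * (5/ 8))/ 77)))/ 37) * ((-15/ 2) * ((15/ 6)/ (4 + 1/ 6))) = -198/ 1295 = -0.15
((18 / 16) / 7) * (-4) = -9 / 14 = -0.64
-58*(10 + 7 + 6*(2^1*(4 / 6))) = -1450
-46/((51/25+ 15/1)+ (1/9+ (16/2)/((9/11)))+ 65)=-0.50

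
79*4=316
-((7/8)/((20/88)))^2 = -14.82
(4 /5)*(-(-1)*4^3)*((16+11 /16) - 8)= 2224 /5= 444.80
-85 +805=720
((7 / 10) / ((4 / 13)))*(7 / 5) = 3.18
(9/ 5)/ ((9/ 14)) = 14/ 5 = 2.80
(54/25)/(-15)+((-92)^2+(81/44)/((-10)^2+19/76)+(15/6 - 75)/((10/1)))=18651085033/2205500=8456.62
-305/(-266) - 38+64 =7221/266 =27.15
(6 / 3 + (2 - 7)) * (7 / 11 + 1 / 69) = -494 / 253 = -1.95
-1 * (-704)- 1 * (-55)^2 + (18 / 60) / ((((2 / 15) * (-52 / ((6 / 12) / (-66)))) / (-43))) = -21241921 / 9152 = -2321.01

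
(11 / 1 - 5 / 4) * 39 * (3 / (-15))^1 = -76.05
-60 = -60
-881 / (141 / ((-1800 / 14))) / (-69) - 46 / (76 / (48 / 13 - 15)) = -4.80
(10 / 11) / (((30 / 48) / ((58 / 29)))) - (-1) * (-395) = -4313 / 11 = -392.09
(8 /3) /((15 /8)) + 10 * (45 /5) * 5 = 20314 /45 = 451.42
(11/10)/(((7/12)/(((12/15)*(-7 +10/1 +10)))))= 3432/175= 19.61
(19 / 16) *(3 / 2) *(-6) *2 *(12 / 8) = -513 / 16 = -32.06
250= 250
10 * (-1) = -10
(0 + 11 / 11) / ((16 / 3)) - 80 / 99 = -983 / 1584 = -0.62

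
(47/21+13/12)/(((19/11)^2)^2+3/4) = 1361613/3956449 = 0.34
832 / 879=0.95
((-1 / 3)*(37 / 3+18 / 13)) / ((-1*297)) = 535 / 34749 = 0.02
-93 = -93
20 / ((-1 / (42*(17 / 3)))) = -4760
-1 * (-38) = 38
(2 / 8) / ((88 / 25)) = 25 / 352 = 0.07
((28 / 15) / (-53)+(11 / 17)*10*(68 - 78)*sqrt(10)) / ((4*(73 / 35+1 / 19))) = -182875*sqrt(10) / 24174 - 931 / 226098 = -23.93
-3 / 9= -1 / 3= -0.33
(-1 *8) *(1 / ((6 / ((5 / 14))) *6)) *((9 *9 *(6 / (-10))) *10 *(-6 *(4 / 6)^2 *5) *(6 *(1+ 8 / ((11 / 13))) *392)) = -12645818.18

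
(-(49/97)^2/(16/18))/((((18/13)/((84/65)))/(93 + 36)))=-6504309/188180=-34.56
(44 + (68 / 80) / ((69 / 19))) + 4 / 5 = 62147 / 1380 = 45.03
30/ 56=15/ 28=0.54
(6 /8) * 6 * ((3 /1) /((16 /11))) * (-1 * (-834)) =123849 /16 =7740.56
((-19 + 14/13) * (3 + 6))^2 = 4397409/169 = 26020.17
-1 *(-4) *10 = 40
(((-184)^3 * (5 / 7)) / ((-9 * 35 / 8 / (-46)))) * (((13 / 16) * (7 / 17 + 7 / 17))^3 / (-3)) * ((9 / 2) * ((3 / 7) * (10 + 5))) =73777281240 / 4913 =15016747.66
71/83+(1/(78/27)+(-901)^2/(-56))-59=-879425691/60424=-14554.24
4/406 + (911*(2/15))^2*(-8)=-5391166366/45675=-118033.20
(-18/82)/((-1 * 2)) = 9/82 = 0.11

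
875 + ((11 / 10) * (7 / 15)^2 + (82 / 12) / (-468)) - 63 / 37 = 11344433483 / 12987000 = 873.52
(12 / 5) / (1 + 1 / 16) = 192 / 85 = 2.26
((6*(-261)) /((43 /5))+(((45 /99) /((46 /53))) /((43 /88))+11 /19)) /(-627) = 3390691 /11781957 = 0.29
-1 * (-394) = 394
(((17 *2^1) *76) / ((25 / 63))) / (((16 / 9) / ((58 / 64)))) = 5311089 / 1600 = 3319.43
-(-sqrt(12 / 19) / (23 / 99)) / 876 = 33* sqrt(57) / 63802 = 0.00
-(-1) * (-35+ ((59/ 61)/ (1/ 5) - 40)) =-4280/ 61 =-70.16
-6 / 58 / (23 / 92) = -12 / 29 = -0.41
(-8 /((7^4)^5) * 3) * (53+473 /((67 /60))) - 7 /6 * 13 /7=-69499063945224650935 /32076491051640024402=-2.17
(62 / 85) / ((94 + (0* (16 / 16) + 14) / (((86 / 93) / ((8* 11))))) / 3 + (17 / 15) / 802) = 6414396 / 4180878527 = 0.00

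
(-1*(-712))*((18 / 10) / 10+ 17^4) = 1486677004 / 25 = 59467080.16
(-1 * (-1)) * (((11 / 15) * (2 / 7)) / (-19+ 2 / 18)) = -33 / 2975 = -0.01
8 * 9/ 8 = 9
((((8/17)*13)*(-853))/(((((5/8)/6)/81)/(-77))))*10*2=106232974848/17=6248998520.47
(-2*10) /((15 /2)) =-8 /3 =-2.67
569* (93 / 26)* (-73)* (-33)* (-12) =-764862318 / 13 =-58835562.92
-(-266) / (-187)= -266 / 187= -1.42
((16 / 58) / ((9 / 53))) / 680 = 53 / 22185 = 0.00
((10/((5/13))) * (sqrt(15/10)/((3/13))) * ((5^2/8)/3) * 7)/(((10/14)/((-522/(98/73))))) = -1788865 * sqrt(6)/8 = -547725.81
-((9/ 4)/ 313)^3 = -729/ 1962515008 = -0.00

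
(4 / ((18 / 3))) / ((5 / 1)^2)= 2 / 75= 0.03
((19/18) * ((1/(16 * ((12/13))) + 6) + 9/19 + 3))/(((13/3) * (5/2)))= 34807/37440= 0.93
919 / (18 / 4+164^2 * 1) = 1838 / 53801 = 0.03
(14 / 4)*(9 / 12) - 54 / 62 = 435 / 248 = 1.75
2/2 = 1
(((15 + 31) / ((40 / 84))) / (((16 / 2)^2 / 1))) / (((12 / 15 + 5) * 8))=483 / 14848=0.03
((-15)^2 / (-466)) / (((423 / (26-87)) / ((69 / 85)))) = 21045 / 372334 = 0.06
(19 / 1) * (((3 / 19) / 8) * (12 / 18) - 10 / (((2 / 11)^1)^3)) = -31611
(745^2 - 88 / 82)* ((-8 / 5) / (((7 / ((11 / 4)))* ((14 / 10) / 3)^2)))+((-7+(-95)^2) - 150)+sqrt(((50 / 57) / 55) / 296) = -22403710506 / 14063+sqrt(115995) / 46398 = -1593096.10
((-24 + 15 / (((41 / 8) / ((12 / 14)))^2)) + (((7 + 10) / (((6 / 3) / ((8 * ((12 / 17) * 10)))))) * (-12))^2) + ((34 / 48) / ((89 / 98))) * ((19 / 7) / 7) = 2918634476572259 / 87970092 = 33177576.72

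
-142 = -142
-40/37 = -1.08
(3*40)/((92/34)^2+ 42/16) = 277440/22997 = 12.06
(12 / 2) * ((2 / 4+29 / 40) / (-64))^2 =7203 / 3276800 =0.00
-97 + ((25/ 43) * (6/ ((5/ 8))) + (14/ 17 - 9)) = -72804/ 731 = -99.60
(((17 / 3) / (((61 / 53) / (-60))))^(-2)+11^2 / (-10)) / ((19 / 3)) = -1.91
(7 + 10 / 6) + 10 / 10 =29 / 3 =9.67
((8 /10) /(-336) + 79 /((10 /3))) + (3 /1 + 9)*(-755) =-3795247 /420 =-9036.30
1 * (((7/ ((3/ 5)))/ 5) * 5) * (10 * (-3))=-350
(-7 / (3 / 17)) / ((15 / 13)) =-1547 / 45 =-34.38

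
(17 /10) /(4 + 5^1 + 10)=17 /190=0.09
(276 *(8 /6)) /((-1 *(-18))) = 184 /9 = 20.44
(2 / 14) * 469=67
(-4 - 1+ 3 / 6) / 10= -9 / 20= -0.45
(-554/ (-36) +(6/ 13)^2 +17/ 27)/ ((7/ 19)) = 2814451/ 63882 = 44.06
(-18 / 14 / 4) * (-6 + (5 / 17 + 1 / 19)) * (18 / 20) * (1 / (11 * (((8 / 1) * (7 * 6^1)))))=2241 / 5064640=0.00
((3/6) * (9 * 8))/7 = 36/7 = 5.14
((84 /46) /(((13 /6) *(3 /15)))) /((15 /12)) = 1008 /299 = 3.37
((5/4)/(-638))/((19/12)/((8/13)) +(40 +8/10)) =-300/6641261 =-0.00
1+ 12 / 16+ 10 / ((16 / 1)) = 19 / 8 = 2.38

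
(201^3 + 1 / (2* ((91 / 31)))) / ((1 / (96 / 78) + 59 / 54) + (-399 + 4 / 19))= -6065504390952 / 296444057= -20460.87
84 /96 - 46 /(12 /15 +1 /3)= -5401 /136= -39.71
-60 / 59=-1.02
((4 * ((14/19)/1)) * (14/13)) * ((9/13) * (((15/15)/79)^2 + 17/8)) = 93584610/20039851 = 4.67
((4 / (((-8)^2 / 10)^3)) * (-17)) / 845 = -425 / 1384448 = -0.00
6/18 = 1/3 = 0.33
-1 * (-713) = 713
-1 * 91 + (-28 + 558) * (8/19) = 2511/19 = 132.16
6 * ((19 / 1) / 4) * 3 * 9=1539 / 2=769.50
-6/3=-2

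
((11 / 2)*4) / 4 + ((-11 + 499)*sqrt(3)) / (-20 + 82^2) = 61*sqrt(3) / 838 + 11 / 2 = 5.63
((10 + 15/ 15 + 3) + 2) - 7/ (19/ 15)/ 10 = 587/ 38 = 15.45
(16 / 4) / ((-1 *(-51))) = 4 / 51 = 0.08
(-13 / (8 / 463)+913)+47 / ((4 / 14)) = 325.12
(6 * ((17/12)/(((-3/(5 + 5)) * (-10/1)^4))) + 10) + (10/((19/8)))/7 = 8457739/798000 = 10.60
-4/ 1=-4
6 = 6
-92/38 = -2.42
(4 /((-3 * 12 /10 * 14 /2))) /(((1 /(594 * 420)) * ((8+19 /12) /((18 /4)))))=-427680 /23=-18594.78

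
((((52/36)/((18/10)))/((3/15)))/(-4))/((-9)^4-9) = -25/163296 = -0.00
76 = 76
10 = 10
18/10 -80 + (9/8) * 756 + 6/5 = 1547/2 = 773.50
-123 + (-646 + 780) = 11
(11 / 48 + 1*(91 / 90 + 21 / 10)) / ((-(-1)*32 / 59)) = 28379 / 4608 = 6.16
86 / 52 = 43 / 26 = 1.65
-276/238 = -138/119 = -1.16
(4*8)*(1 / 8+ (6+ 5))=356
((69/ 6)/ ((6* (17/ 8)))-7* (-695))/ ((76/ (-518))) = -64273699/ 1938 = -33164.96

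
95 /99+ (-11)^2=12074 /99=121.96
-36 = -36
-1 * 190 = -190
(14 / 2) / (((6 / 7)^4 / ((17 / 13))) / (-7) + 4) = 2000033 / 1126028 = 1.78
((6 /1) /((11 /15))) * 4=360 /11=32.73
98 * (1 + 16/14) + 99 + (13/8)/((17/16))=5279/17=310.53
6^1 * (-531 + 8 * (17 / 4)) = -2982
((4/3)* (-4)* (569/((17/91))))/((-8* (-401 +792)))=103558/19941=5.19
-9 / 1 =-9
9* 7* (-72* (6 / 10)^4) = -367416 / 625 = -587.87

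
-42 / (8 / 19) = -399 / 4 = -99.75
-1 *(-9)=9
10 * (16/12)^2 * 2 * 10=3200/9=355.56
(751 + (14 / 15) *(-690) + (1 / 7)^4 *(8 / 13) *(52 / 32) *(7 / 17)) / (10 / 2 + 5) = 311959 / 29155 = 10.70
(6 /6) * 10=10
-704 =-704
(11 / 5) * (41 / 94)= 0.96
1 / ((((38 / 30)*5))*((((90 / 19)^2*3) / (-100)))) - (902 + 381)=-103942 / 81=-1283.23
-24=-24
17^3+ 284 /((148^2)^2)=589296191623 /119946304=4913.00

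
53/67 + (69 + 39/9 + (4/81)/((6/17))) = 1209097/16281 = 74.26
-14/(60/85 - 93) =238/1569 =0.15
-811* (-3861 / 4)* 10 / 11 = 1423305 / 2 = 711652.50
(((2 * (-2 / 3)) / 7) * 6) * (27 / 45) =-24 / 35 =-0.69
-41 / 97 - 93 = -9062 / 97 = -93.42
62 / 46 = 31 / 23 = 1.35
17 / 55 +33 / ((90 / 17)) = 2159 / 330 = 6.54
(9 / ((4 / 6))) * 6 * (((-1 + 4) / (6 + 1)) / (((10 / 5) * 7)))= 243 / 98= 2.48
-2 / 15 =-0.13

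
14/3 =4.67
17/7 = 2.43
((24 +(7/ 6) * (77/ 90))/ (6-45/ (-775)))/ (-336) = -418469/ 34074432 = -0.01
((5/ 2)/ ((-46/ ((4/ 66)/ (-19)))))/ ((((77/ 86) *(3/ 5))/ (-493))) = -529975/ 3331251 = -0.16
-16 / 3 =-5.33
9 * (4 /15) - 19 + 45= 142 /5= 28.40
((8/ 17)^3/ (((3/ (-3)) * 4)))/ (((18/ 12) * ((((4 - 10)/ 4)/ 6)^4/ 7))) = -458752/ 14739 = -31.13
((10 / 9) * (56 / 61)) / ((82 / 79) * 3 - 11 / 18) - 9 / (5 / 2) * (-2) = 8257964 / 1085495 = 7.61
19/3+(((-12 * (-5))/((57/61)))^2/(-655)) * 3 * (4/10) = -173119/141873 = -1.22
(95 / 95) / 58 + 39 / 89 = 0.46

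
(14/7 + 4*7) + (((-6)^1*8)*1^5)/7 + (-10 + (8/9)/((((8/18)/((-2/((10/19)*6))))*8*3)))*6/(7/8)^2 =-5842/105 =-55.64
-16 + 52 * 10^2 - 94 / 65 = 5182.55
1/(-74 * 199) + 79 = 1163353/14726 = 79.00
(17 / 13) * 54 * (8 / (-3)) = -2448 / 13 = -188.31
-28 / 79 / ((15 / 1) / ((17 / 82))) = -238 / 48585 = -0.00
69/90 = 23/30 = 0.77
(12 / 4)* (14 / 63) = 2 / 3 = 0.67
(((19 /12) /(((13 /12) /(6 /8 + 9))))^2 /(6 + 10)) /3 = 1083 /256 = 4.23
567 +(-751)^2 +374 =564942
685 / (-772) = -685 / 772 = -0.89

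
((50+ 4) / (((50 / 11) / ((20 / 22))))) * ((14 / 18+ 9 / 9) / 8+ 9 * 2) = 984 / 5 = 196.80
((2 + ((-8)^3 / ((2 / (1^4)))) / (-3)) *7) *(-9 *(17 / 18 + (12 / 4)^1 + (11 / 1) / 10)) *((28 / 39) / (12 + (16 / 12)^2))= -2914226 / 2015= -1446.27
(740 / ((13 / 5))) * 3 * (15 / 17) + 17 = 170257 / 221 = 770.39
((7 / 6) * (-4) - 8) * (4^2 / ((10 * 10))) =-152 / 75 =-2.03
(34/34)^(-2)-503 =-502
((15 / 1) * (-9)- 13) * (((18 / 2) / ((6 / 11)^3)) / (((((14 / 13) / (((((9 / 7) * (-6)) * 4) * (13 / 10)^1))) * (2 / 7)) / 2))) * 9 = 674142183 / 35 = 19261205.23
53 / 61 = 0.87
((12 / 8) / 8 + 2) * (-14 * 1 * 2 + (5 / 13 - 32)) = -27125 / 208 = -130.41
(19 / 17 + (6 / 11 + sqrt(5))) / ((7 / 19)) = 5909 / 1309 + 19 *sqrt(5) / 7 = 10.58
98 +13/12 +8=1285/12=107.08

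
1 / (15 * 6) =0.01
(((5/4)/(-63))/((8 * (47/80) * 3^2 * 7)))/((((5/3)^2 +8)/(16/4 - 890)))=11075/2010519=0.01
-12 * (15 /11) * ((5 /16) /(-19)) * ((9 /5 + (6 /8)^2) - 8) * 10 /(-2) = 9225 /1216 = 7.59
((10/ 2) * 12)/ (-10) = -6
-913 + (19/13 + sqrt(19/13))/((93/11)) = -1103608/1209 + 11*sqrt(247)/1209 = -912.68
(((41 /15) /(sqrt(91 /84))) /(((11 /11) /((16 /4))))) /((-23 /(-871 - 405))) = 418528 * sqrt(39) /4485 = 582.77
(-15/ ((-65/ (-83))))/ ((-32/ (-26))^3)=-42081/ 4096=-10.27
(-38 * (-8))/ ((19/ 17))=272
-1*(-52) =52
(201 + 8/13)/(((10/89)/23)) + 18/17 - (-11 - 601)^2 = -736531721/2210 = -333272.27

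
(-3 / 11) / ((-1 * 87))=1 / 319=0.00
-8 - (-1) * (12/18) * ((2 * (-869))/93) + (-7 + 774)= 208285/279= 746.54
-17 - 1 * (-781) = 764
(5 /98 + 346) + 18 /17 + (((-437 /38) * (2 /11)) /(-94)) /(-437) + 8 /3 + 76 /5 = 44796621227 /122738385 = 364.98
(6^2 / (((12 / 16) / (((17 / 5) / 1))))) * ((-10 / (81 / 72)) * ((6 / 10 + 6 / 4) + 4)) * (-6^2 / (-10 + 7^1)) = -530944 / 5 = -106188.80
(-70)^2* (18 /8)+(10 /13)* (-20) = 143125 /13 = 11009.62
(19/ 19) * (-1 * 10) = -10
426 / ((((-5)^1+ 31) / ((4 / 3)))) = 284 / 13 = 21.85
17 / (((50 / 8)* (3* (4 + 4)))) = 17 / 150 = 0.11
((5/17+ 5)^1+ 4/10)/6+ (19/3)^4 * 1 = 11083819/6885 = 1609.85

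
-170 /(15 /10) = -340 /3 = -113.33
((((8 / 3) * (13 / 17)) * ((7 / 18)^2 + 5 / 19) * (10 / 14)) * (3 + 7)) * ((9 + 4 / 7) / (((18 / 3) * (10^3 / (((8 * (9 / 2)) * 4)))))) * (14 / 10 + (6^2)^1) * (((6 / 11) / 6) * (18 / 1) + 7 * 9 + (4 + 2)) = 328844308 / 89775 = 3662.98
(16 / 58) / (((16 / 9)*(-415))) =-9 / 24070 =-0.00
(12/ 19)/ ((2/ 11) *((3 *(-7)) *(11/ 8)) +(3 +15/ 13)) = -208/ 361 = -0.58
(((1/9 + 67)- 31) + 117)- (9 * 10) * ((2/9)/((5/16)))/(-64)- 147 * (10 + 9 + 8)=-34334/9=-3814.89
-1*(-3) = 3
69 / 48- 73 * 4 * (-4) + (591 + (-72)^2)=111111 / 16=6944.44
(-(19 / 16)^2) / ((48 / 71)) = -25631 / 12288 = -2.09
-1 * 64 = -64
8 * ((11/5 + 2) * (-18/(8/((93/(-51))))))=11718/85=137.86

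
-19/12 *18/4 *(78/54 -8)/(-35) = -1121/840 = -1.33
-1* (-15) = 15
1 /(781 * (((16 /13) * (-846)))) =-0.00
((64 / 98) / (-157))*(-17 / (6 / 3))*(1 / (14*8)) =17 / 53851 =0.00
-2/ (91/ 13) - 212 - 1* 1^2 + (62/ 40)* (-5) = -6189/ 28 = -221.04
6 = 6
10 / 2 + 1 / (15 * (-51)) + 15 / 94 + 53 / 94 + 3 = 313603 / 35955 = 8.72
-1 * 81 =-81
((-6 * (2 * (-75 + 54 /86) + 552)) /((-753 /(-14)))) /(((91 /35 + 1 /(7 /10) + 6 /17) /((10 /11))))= -962948000 /103170287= -9.33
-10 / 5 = -2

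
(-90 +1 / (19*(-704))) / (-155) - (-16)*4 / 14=74771847 / 14512960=5.15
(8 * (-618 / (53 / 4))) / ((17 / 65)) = -1426.68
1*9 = 9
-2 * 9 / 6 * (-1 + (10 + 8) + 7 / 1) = -72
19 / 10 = 1.90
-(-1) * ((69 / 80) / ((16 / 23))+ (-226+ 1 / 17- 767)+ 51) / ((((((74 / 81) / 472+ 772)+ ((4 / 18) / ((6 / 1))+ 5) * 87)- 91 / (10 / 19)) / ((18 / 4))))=-880420589271 / 215744835968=-4.08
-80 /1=-80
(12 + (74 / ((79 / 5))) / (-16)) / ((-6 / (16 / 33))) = -7399 / 7821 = -0.95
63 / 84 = 0.75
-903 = -903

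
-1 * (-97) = 97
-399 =-399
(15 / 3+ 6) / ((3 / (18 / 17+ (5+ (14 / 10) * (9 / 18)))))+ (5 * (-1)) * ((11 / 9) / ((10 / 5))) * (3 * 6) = -5137 / 170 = -30.22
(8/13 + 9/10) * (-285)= -431.88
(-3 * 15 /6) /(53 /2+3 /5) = -75 /271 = -0.28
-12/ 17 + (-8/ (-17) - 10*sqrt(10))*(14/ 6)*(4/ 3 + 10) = 1796/ 153 - 2380*sqrt(10)/ 9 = -824.51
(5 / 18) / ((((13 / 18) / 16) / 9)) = 720 / 13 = 55.38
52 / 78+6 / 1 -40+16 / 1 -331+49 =-898 / 3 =-299.33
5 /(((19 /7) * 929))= 35 /17651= 0.00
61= 61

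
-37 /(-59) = 37 /59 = 0.63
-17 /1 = -17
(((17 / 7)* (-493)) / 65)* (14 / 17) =-986 / 65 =-15.17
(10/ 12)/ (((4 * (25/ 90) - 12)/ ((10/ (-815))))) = 15/ 15974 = 0.00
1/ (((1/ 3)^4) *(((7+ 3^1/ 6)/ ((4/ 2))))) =108/ 5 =21.60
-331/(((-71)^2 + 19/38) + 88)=-662/10259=-0.06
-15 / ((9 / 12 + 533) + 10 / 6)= -36 / 1285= -0.03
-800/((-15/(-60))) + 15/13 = -3198.85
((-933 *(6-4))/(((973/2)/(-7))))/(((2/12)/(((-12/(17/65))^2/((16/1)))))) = 21195.78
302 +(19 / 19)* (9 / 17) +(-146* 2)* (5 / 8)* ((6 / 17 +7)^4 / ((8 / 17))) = -89087546893 / 78608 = -1133314.00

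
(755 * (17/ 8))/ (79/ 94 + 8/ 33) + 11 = 20054881/ 13436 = 1492.62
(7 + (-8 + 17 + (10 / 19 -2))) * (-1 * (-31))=8556 / 19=450.32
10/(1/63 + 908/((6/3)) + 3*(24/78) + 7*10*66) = 1638/831275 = 0.00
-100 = -100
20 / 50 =2 / 5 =0.40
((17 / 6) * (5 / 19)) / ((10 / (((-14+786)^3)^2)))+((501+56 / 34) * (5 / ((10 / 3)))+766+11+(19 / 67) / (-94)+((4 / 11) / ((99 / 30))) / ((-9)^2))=472046414546454964314670975 / 29906585181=15784029225989716.79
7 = 7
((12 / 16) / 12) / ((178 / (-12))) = -3 / 712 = -0.00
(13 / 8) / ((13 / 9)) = 9 / 8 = 1.12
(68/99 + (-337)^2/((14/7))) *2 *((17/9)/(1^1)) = 191138939/891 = 214521.82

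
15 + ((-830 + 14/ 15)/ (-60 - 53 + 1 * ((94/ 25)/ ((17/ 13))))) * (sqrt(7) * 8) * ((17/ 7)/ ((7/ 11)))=15 + 1581361760 * sqrt(7)/ 6880041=623.12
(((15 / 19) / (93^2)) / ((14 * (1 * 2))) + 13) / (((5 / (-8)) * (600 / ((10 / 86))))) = -19938833 / 4946363100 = -0.00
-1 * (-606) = 606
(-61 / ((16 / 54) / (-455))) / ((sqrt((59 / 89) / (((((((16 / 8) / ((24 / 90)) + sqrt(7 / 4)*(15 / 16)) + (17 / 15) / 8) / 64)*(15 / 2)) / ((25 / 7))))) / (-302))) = -22631427*sqrt(8270325*sqrt(7) + 134824676) / 15104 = -18756967.88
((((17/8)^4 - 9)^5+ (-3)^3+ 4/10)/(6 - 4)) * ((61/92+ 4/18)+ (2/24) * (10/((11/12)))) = 18064485405038606433630906611/105008090639591622574080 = 172029.46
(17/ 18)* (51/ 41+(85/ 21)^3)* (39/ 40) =1417241839/ 22782060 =62.21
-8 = -8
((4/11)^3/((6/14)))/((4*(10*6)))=0.00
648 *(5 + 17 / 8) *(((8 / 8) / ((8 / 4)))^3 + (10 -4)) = 226233 / 8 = 28279.12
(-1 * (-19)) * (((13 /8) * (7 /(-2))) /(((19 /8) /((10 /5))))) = -91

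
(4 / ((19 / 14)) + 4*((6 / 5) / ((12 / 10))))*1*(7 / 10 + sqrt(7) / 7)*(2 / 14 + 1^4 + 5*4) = 19536*sqrt(7) / 931 + 9768 / 95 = 158.34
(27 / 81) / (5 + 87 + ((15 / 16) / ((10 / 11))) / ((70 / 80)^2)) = 49 / 13722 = 0.00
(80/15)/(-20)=-4/15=-0.27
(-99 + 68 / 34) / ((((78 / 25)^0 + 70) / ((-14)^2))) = -19012 / 71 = -267.77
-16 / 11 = -1.45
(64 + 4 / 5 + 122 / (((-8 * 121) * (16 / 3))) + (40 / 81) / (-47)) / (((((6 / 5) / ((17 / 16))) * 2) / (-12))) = -162298047779 / 471702528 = -344.07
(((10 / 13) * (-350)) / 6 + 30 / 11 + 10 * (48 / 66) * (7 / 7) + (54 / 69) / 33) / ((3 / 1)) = -343846 / 29601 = -11.62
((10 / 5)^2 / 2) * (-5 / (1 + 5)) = -5 / 3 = -1.67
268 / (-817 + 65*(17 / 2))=-1.01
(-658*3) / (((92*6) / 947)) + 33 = -308527 / 92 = -3353.55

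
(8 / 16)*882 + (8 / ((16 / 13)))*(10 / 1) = 506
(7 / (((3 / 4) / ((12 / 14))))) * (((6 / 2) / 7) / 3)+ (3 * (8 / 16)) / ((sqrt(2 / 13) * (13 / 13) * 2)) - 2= -6 / 7+ 3 * sqrt(26) / 8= 1.05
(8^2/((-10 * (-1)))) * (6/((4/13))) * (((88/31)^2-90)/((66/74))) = -11465.88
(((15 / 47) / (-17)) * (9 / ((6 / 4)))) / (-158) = 45 / 63121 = 0.00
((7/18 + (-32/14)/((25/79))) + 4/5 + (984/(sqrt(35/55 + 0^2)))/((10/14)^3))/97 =-19007/305550 + 48216 * sqrt(77)/12125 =34.83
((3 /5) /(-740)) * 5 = -0.00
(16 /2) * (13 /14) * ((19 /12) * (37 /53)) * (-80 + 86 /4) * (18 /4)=-3207789 /1484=-2161.58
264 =264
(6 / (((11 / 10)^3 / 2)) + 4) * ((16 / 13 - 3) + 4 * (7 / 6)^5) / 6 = 752636849 / 50455548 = 14.92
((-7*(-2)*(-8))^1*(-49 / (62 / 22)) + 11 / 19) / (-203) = -1147333 / 119567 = -9.60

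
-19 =-19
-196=-196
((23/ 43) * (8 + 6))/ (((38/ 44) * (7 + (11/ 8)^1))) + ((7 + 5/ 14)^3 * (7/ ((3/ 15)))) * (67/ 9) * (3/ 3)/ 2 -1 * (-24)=20047621988603/ 386238384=51904.79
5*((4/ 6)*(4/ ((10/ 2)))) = 2.67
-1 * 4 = -4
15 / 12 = 5 / 4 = 1.25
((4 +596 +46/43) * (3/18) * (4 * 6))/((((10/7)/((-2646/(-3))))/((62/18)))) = 1099282072/215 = 5112939.87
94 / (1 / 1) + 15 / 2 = 203 / 2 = 101.50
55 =55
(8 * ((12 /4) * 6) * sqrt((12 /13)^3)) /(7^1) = 18.24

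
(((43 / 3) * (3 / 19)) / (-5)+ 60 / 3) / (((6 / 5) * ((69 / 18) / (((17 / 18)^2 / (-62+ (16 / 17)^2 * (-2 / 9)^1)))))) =-51699499 / 848342856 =-0.06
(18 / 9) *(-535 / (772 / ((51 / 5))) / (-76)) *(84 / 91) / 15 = 5457 / 476710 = 0.01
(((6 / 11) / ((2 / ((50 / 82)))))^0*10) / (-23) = -10 / 23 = -0.43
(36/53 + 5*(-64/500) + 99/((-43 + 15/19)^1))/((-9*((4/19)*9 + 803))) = 46561799/146259958050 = 0.00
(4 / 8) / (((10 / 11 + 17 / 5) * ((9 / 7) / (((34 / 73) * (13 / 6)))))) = 0.09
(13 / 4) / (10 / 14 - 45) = -91 / 1240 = -0.07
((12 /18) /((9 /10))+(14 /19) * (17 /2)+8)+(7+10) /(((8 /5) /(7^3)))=15018091 /4104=3659.38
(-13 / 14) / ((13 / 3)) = -3 / 14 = -0.21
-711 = -711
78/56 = 39/28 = 1.39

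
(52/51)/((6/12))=104/51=2.04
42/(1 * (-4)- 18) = -21/11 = -1.91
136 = 136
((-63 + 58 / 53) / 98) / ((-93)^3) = 3281 / 4177830258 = 0.00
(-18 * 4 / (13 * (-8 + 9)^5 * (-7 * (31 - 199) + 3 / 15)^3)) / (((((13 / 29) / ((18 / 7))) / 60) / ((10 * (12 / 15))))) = -2255040000 / 240623634790903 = -0.00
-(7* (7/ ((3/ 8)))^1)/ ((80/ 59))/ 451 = -2891/ 13530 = -0.21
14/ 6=7/ 3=2.33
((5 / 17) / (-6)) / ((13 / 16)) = -40 / 663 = -0.06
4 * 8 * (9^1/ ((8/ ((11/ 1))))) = 396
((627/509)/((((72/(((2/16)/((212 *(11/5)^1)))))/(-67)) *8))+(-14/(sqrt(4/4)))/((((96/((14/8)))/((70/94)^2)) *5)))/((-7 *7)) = 0.00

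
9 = 9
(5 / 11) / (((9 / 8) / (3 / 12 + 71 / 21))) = 1.47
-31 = -31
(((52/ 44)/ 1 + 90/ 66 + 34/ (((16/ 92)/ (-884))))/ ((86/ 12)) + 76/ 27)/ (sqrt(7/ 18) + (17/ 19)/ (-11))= -244556671744 * sqrt(14)/ 23263731 - 39784338944/ 7754577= -44464.08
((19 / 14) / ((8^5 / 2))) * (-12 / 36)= -19 / 688128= -0.00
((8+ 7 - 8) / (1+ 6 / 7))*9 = 441 / 13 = 33.92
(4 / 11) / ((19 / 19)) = 4 / 11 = 0.36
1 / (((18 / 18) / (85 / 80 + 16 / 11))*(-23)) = -443 / 4048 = -0.11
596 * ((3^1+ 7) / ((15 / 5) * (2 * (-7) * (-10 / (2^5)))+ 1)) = 47680 / 113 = 421.95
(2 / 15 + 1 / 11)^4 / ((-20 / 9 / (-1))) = 1874161 / 1647112500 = 0.00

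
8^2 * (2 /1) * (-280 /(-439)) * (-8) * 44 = -12615680 /439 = -28737.31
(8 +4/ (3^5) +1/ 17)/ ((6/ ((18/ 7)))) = 33359/ 9639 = 3.46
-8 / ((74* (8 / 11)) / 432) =-2376 / 37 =-64.22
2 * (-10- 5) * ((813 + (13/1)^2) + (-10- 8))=-28920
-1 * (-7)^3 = 343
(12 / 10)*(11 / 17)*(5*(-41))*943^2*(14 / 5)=-33688309116 / 85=-396333048.42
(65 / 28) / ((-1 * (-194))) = 65 / 5432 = 0.01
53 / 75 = 0.71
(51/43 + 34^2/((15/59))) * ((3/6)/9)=2933537/11610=252.67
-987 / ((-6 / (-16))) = -2632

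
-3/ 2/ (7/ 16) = -24/ 7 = -3.43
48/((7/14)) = 96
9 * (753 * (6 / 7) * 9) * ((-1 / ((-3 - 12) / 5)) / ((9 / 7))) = 13554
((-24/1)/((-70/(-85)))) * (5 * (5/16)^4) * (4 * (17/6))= -15.75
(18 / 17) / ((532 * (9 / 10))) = 5 / 2261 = 0.00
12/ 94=6/ 47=0.13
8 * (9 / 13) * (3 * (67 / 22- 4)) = -2268 / 143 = -15.86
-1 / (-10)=1 / 10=0.10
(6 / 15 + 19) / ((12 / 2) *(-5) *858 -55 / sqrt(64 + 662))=-2996136 / 3975285575 + 97 *sqrt(6) / 3975285575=-0.00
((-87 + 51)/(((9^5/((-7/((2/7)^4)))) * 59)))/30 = 16807/46451880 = 0.00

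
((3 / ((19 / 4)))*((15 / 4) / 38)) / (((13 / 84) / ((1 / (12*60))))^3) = 343 / 7613923200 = 0.00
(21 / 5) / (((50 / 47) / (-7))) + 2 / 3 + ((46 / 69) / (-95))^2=-21905801 / 812250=-26.97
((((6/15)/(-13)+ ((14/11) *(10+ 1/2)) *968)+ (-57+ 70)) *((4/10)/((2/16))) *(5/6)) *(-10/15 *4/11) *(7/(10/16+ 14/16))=-251382656/6435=-39064.90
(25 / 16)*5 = 125 / 16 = 7.81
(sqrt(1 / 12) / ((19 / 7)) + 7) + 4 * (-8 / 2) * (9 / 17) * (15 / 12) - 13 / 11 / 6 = -4247 / 1122 + 7 * sqrt(3) / 114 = -3.68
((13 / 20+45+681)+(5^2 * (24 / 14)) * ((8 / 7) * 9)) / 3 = 1144117 / 2940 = 389.16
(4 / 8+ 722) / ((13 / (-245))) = -354025 / 26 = -13616.35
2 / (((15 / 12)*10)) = 4 / 25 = 0.16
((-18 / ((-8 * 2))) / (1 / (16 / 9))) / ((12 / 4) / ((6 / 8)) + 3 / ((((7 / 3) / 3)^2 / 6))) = 49 / 827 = 0.06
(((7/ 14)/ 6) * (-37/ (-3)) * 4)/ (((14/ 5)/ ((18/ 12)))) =185/ 84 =2.20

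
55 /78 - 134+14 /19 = -132.56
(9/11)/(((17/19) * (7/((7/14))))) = 171/2618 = 0.07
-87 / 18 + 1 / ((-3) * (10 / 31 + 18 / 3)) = -2873 / 588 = -4.89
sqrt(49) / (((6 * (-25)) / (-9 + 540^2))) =-13607.58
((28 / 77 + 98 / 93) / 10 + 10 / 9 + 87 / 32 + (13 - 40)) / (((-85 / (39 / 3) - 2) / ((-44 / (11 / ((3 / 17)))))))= -29400449 / 15443208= -1.90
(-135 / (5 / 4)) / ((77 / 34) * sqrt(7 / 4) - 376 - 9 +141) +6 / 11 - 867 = -874031867721 / 1009260857 +188496 * sqrt(7) / 91750987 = -866.01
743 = 743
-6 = -6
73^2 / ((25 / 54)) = 287766 / 25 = 11510.64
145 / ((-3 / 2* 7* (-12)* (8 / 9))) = 145 / 112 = 1.29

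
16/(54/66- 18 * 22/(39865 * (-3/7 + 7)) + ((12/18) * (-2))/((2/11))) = -2.46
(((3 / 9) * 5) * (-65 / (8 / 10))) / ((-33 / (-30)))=-8125 / 66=-123.11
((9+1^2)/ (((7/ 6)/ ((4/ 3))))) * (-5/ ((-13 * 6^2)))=100/ 819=0.12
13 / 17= 0.76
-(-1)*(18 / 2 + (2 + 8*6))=59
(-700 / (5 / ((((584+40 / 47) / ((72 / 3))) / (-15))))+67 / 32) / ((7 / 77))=34176967 / 13536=2524.89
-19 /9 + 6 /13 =-193 /117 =-1.65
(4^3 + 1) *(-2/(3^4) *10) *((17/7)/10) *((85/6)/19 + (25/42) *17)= -42.35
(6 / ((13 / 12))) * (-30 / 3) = -720 / 13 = -55.38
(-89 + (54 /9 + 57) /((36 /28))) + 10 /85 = -678 /17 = -39.88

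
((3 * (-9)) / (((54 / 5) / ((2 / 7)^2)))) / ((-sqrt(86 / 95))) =5 * sqrt(8170) / 2107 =0.21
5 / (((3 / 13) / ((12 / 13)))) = 20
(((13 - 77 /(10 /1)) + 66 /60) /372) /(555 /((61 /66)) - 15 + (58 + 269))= 244 /12941415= 0.00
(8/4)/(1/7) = 14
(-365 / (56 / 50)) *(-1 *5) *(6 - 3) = 136875 / 28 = 4888.39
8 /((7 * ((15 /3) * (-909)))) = -8 /31815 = -0.00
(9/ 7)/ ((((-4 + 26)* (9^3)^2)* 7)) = 1/ 63654822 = 0.00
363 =363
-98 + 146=48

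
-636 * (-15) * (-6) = -57240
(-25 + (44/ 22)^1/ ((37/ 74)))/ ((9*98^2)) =-1/ 4116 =-0.00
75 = 75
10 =10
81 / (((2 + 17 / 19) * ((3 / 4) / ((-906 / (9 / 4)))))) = -826272 / 55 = -15023.13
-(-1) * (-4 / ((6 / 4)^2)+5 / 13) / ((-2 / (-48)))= -1304 / 39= -33.44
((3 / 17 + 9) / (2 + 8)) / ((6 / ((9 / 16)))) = 117 / 1360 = 0.09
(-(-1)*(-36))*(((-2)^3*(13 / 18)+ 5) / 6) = 4.67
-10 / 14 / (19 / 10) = -50 / 133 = -0.38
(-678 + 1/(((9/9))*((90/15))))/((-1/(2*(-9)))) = -12201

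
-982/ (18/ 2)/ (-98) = 491/ 441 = 1.11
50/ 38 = 25/ 19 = 1.32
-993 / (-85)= 993 / 85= 11.68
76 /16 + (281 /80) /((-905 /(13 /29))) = 9969447 /2099600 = 4.75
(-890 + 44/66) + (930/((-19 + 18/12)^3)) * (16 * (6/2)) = -23092372/25725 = -897.66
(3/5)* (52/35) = 156/175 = 0.89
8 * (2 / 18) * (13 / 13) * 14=112 / 9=12.44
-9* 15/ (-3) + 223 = 268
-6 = -6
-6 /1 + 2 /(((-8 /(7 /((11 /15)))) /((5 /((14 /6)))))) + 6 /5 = -2181 /220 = -9.91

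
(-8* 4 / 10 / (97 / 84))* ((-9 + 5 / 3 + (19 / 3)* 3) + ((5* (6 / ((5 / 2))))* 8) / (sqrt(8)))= -32256* sqrt(2) / 485 -3136 / 97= -126.39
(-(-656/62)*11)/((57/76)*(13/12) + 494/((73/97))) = 4214144/23796747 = 0.18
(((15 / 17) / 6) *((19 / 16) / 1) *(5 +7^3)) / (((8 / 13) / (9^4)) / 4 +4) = 704946645 / 46399664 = 15.19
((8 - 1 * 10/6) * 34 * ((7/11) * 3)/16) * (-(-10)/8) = 11305/352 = 32.12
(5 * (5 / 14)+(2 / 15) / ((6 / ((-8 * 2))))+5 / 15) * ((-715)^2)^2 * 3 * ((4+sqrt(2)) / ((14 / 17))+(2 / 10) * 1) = 987227269760875 * sqrt(2) / 588+685251869598725 / 98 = 9366771108218.95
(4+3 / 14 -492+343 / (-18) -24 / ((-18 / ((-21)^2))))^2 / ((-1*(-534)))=26142769 / 2119446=12.33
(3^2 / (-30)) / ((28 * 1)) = -3 / 280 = -0.01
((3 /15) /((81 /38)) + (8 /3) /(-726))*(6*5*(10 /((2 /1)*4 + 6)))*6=88360 /7623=11.59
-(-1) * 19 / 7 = 19 / 7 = 2.71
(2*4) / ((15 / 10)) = 5.33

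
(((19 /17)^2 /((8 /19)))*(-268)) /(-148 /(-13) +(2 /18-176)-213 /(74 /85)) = 1989404937 /1023800707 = 1.94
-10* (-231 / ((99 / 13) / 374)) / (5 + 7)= 85085 / 9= 9453.89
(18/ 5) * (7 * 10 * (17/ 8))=1071/ 2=535.50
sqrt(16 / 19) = 4*sqrt(19) / 19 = 0.92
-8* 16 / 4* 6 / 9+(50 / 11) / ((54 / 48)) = -17.29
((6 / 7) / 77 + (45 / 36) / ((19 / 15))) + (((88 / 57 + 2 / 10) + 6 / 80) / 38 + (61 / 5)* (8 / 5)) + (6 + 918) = 220551211561 / 233494800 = 944.57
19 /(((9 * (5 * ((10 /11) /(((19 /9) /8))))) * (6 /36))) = 3971 /5400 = 0.74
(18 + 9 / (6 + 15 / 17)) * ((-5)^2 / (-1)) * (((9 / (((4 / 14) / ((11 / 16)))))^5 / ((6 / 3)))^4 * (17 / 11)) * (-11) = 69618929936865023180300006150157512117872512244762598029356675 / 263671324847471715511314266718208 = 264036788896699713678060700000.00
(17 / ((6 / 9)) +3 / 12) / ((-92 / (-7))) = 721 / 368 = 1.96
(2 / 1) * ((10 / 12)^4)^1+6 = 4513 / 648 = 6.96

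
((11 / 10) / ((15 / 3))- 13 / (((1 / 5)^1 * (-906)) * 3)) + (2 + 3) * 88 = 14957287 / 33975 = 440.24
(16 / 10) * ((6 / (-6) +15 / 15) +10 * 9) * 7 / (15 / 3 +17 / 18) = 169.57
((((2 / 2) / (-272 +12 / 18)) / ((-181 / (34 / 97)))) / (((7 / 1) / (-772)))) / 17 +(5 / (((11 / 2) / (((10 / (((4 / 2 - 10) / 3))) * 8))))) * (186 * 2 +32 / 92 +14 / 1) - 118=-12257847748270 / 1150457539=-10654.76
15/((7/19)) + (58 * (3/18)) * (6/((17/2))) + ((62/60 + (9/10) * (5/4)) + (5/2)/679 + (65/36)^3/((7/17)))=172322082973/2692751040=63.99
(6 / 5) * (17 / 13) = 102 / 65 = 1.57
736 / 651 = 1.13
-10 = -10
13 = 13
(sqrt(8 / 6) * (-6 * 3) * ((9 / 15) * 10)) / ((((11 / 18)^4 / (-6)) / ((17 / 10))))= 9120.37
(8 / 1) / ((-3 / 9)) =-24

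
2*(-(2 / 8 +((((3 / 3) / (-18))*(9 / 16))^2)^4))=-274877906945 / 549755813888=-0.50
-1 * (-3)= 3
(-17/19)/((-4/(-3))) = -51/76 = -0.67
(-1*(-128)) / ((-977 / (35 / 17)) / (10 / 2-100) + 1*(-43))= -3.37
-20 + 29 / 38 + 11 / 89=-64641 / 3382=-19.11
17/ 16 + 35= 577/ 16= 36.06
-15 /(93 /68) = -340 /31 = -10.97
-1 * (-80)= 80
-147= -147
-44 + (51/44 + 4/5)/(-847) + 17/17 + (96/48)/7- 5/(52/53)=-28955642/605605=-47.81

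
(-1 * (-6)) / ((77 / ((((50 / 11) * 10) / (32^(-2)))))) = 3072000 / 847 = 3626.92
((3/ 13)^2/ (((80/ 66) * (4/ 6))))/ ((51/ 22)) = 3267/ 114920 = 0.03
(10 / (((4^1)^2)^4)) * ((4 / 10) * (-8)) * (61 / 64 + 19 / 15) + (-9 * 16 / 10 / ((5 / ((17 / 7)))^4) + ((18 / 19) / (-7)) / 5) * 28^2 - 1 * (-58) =-676766830331593 / 1144012800000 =-591.57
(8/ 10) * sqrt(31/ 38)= 2 * sqrt(1178)/ 95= 0.72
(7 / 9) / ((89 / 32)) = 224 / 801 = 0.28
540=540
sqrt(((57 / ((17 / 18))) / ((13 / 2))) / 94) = 3 *sqrt(1184118) / 10387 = 0.31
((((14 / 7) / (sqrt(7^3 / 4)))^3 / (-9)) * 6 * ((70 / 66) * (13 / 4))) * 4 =-8320 * sqrt(7) / 237699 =-0.09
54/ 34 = 27/ 17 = 1.59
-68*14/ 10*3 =-1428/ 5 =-285.60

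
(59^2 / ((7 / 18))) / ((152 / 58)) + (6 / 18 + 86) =2794517 / 798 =3501.90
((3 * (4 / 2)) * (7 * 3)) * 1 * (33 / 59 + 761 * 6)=33947802 / 59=575386.47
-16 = -16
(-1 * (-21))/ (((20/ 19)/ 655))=52269/ 4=13067.25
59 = 59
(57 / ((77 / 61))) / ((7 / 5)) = 17385 / 539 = 32.25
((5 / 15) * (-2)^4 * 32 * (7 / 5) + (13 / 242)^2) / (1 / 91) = 19100527901 / 878460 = 21743.20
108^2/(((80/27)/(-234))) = -4605822/5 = -921164.40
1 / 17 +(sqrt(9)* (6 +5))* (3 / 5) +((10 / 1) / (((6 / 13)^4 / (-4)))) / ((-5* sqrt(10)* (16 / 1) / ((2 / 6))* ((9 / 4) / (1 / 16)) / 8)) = 28561* sqrt(10) / 349920 +1688 / 85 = 20.12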